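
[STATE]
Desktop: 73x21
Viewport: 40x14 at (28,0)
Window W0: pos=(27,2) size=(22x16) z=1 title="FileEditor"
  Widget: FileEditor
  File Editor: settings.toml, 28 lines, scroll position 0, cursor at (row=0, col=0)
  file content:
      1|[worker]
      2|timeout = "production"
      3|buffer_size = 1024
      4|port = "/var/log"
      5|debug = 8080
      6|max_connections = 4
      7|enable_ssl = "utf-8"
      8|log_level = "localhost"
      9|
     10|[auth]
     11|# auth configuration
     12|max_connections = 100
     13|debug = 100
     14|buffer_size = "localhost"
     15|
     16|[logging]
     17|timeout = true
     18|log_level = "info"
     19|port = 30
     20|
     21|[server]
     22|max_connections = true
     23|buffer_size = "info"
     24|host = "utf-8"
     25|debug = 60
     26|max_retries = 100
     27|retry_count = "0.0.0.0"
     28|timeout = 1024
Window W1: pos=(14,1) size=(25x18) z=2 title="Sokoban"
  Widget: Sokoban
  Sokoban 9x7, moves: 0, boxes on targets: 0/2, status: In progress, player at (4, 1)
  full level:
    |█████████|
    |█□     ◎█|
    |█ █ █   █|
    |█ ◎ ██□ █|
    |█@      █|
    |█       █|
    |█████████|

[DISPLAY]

                                        
━━━━━━━━━━┓                             
          ┃━━━━━━━━━┓                   
──────────┨         ┃                   
          ┃─────────┨                   
          ┃        ▲┃                   
          ┃producti█┃                   
          ┃ = 1024 ░┃                   
          ┃r/log"  ░┃                   
          ┃0       ░┃                   
          ┃ions = 4░┃                   
          ┃= "utf-8░┃                   
          ┃ "localh░┃                   
          ┃        ░┃                   


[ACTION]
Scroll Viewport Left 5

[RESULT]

                                        
━━━━━━━━━━━━━━━┓                        
               ┃━━━━━━━━━┓              
───────────────┨         ┃              
█              ┃─────────┨              
█              ┃        ▲┃              
█              ┃producti█┃              
█              ┃ = 1024 ░┃              
█              ┃r/log"  ░┃              
█              ┃0       ░┃              
█              ┃ions = 4░┃              
  0/2          ┃= "utf-8░┃              
               ┃ "localh░┃              
               ┃        ░┃              


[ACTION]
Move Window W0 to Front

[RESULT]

                                        
━━━━━━━━━━━━━━━┓                        
    ┏━━━━━━━━━━━━━━━━━━━━┓              
────┃ FileEditor         ┃              
█   ┠────────────────────┨              
█   ┃█worker]           ▲┃              
█   ┃timeout = "producti█┃              
█   ┃buffer_size = 1024 ░┃              
█   ┃port = "/var/log"  ░┃              
█   ┃debug = 8080       ░┃              
█   ┃max_connections = 4░┃              
  0/┃enable_ssl = "utf-8░┃              
    ┃log_level = "localh░┃              
    ┃                   ░┃              


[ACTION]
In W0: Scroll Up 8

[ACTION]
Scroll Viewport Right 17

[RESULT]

                                        
━━━━━┓                                  
━━━━━━━━━━━━━━━┓                        
Editor         ┃                        
───────────────┨                        
er]           ▲┃                        
ut = "producti█┃                        
r_size = 1024 ░┃                        
= "/var/log"  ░┃                        
 = 8080       ░┃                        
onnections = 4░┃                        
e_ssl = "utf-8░┃                        
evel = "localh░┃                        
              ░┃                        


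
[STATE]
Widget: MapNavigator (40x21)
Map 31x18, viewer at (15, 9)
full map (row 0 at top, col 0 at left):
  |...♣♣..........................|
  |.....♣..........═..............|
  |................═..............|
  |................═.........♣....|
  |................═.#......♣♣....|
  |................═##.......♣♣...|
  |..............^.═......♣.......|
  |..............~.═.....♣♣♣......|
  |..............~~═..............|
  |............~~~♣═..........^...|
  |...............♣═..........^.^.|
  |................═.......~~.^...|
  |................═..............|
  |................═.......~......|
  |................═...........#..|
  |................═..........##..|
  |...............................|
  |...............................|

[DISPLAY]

                                        
     ...♣♣..........................    
     .....♣..........═..............    
     ................═..............    
     ................═.........♣....    
     ................═.#......♣♣....    
     ................═##.......♣♣...    
     ..............^.═......♣.......    
     ..............~.═.....♣♣♣......    
     ..............~~═..............    
     ............~~~@═..........^...    
     ...............♣═..........^.^.    
     ................═.......~~.^...    
     ................═..............    
     ................═.......~......    
     ................═...........#..    
     ................═..........##..    
     ...............................    
     ...............................    
                                        
                                        


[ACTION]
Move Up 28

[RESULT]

                                        
                                        
                                        
                                        
                                        
                                        
                                        
                                        
                                        
                                        
     ...♣♣..........@...............    
     .....♣..........═..............    
     ................═..............    
     ................═.........♣....    
     ................═.#......♣♣....    
     ................═##.......♣♣...    
     ..............^.═......♣.......    
     ..............~.═.....♣♣♣......    
     ..............~~═..............    
     ............~~~♣═..........^...    
     ...............♣═..........^.^.    


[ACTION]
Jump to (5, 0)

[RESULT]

                                        
                                        
                                        
                                        
                                        
                                        
                                        
                                        
                                        
                                        
               ...♣♣@...................
               .....♣..........═........
               ................═........
               ................═........
               ................═.#......
               ................═##......
               ..............^.═......♣.
               ..............~.═.....♣♣♣
               ..............~~═........
               ............~~~♣═........
               ...............♣═........


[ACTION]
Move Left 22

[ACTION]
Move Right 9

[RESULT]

                                        
                                        
                                        
                                        
                                        
                                        
                                        
                                        
                                        
                                        
           ...♣♣....@...................
           .....♣..........═............
           ................═............
           ................═.........♣..
           ................═.#......♣♣..
           ................═##.......♣♣.
           ..............^.═......♣.....
           ..............~.═.....♣♣♣....
           ..............~~═............
           ............~~~♣═..........^.
           ...............♣═..........^.


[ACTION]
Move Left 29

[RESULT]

                                        
                                        
                                        
                                        
                                        
                                        
                                        
                                        
                                        
                                        
                    @..♣♣...............
                    .....♣..........═...
                    ................═...
                    ................═...
                    ................═.#.
                    ................═##.
                    ..............^.═...
                    ..............~.═...
                    ..............~~═...
                    ............~~~♣═...
                    ...............♣═...


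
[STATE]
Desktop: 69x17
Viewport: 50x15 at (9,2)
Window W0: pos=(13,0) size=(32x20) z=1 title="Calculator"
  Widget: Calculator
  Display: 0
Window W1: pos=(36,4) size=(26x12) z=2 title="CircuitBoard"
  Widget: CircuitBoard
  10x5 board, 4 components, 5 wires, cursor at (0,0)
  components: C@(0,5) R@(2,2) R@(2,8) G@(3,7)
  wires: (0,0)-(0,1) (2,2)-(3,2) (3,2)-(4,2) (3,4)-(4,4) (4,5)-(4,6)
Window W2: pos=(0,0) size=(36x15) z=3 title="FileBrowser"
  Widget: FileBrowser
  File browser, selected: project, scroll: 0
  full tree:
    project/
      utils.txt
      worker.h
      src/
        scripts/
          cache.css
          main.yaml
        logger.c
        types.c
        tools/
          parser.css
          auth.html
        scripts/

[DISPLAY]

──────────────────────────┨────────┨              
oject/                    ┃       0┃              
s.txt                     ┃┏━━━━━━━━━━━━━━━━━━━━━━
er.h                      ┃┃ CircuitBoard         
src/                      ┃┠──────────────────────
                          ┃┃   0 1 2 3 4 5 6 7 8 9
                          ┃┃0  [.]─ ·             
                          ┃┃                      
                          ┃┃1                     
                          ┃┃                      
                          ┃┃2           R         
                          ┃┃            │         
━━━━━━━━━━━━━━━━━━━━━━━━━━┛┃3           ·       · 
    ┃                      ┗━━━━━━━━━━━━━━━━━━━━━━
    ┃                              ┃              


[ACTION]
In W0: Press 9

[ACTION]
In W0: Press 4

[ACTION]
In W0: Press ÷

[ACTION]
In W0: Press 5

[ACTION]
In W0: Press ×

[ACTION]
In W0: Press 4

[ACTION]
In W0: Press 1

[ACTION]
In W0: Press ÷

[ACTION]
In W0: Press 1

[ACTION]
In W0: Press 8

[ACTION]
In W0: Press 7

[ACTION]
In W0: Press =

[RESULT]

──────────────────────────┨────────┨              
oject/                    ┃21925134┃              
s.txt                     ┃┏━━━━━━━━━━━━━━━━━━━━━━
er.h                      ┃┃ CircuitBoard         
src/                      ┃┠──────────────────────
                          ┃┃   0 1 2 3 4 5 6 7 8 9
                          ┃┃0  [.]─ ·             
                          ┃┃                      
                          ┃┃1                     
                          ┃┃                      
                          ┃┃2           R         
                          ┃┃            │         
━━━━━━━━━━━━━━━━━━━━━━━━━━┛┃3           ·       · 
    ┃                      ┗━━━━━━━━━━━━━━━━━━━━━━
    ┃                              ┃              


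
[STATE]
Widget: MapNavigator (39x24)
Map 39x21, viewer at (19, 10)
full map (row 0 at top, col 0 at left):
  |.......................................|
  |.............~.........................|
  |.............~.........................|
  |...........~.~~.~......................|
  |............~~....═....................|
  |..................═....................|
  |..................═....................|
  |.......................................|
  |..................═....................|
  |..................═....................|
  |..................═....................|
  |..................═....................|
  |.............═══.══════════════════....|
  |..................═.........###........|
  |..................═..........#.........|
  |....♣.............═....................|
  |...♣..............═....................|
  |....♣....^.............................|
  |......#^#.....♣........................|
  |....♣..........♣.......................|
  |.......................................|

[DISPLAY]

                                       
                                       
.......................................
.............~.........................
.............~.........................
...........~.~~.~......................
............~~....═....................
..................═....................
..................═....................
.......................................
..................═....................
..................═....................
..................═@...................
..................═....................
.............═══.══════════════════....
..................═.........###........
..................═..........#.........
....♣.............═....................
...♣..............═....................
....♣....^.............................
......#^#.....♣........................
....♣..........♣.......................
.......................................
                                       


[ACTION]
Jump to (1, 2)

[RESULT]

                                       
                                       
                                       
                                       
                                       
                                       
                                       
                                       
                                       
                                       
                  .....................
                  .............~.......
                  .@...........~.......
                  ...........~.~~.~....
                  ............~~....═..
                  ..................═..
                  ..................═..
                  .....................
                  ..................═..
                  ..................═..
                  ..................═..
                  ..................═..
                  .............═══.════
                  ..................═..


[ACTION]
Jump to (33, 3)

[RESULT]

                                       
                                       
                                       
                                       
                                       
                                       
                                       
                                       
                                       
.........................              
.........................              
.........................              
~.~................@.....              
....═....................              
....═....................              
....═....................              
.........................              
....═....................              
....═....................              
....═....................              
....═....................              
══.══════════════════....              
....═.........###........              
....═..........#.........              


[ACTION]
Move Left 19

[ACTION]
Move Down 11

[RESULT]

     .............~....................
     ...........~.~~.~.................
     ............~~....═...............
     ..................═...............
     ..................═...............
     ..................................
     ..................═...............
     ..................═...............
     ..................═...............
     ..................═...............
     .............═══.═════════════════
     ..................═.........###...
     ..............@...═..........#....
     ....♣.............═...............
     ...♣..............═...............
     ....♣....^........................
     ......#^#.....♣...................
     ....♣..........♣..................
     ..................................
                                       
                                       
                                       
                                       
                                       


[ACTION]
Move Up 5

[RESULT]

                                       
                                       
                                       
     ..................................
     .............~....................
     .............~....................
     ...........~.~~.~.................
     ............~~....═...............
     ..................═...............
     ..................═...............
     ..................................
     ..................═...............
     ..............@...═...............
     ..................═...............
     ..................═...............
     .............═══.═════════════════
     ..................═.........###...
     ..................═..........#....
     ....♣.............═...............
     ...♣..............═...............
     ....♣....^........................
     ......#^#.....♣...................
     ....♣..........♣..................
     ..................................


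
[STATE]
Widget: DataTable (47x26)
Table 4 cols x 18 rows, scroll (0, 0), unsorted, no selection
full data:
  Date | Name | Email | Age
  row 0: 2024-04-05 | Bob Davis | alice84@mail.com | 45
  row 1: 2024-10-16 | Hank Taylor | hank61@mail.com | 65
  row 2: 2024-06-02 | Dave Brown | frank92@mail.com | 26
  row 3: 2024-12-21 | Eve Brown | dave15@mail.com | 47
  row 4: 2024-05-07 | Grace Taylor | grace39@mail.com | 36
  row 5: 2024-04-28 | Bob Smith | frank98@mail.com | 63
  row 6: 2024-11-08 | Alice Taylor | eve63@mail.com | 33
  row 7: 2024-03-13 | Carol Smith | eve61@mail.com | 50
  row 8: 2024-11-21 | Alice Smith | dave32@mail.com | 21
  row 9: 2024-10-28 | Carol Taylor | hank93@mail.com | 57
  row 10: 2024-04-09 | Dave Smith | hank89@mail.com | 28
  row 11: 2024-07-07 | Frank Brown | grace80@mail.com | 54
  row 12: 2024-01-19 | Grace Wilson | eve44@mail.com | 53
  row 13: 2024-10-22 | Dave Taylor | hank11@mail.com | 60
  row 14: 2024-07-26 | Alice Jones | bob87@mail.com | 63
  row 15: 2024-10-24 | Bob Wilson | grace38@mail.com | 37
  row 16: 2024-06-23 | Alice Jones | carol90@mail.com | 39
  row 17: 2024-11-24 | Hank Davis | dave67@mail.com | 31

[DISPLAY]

Date      │Name        │Email           │Age   
──────────┼────────────┼────────────────┼───   
2024-04-05│Bob Davis   │alice84@mail.com│45    
2024-10-16│Hank Taylor │hank61@mail.com │65    
2024-06-02│Dave Brown  │frank92@mail.com│26    
2024-12-21│Eve Brown   │dave15@mail.com │47    
2024-05-07│Grace Taylor│grace39@mail.com│36    
2024-04-28│Bob Smith   │frank98@mail.com│63    
2024-11-08│Alice Taylor│eve63@mail.com  │33    
2024-03-13│Carol Smith │eve61@mail.com  │50    
2024-11-21│Alice Smith │dave32@mail.com │21    
2024-10-28│Carol Taylor│hank93@mail.com │57    
2024-04-09│Dave Smith  │hank89@mail.com │28    
2024-07-07│Frank Brown │grace80@mail.com│54    
2024-01-19│Grace Wilson│eve44@mail.com  │53    
2024-10-22│Dave Taylor │hank11@mail.com │60    
2024-07-26│Alice Jones │bob87@mail.com  │63    
2024-10-24│Bob Wilson  │grace38@mail.com│37    
2024-06-23│Alice Jones │carol90@mail.com│39    
2024-11-24│Hank Davis  │dave67@mail.com │31    
                                               
                                               
                                               
                                               
                                               
                                               


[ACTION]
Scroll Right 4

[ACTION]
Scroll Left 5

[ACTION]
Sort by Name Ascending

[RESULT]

Date      │Name       ▲│Email           │Age   
──────────┼────────────┼────────────────┼───   
2024-07-26│Alice Jones │bob87@mail.com  │63    
2024-06-23│Alice Jones │carol90@mail.com│39    
2024-11-21│Alice Smith │dave32@mail.com │21    
2024-11-08│Alice Taylor│eve63@mail.com  │33    
2024-04-05│Bob Davis   │alice84@mail.com│45    
2024-04-28│Bob Smith   │frank98@mail.com│63    
2024-10-24│Bob Wilson  │grace38@mail.com│37    
2024-03-13│Carol Smith │eve61@mail.com  │50    
2024-10-28│Carol Taylor│hank93@mail.com │57    
2024-06-02│Dave Brown  │frank92@mail.com│26    
2024-04-09│Dave Smith  │hank89@mail.com │28    
2024-10-22│Dave Taylor │hank11@mail.com │60    
2024-12-21│Eve Brown   │dave15@mail.com │47    
2024-07-07│Frank Brown │grace80@mail.com│54    
2024-05-07│Grace Taylor│grace39@mail.com│36    
2024-01-19│Grace Wilson│eve44@mail.com  │53    
2024-11-24│Hank Davis  │dave67@mail.com │31    
2024-10-16│Hank Taylor │hank61@mail.com │65    
                                               
                                               
                                               
                                               
                                               
                                               


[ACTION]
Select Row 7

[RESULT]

Date      │Name       ▲│Email           │Age   
──────────┼────────────┼────────────────┼───   
2024-07-26│Alice Jones │bob87@mail.com  │63    
2024-06-23│Alice Jones │carol90@mail.com│39    
2024-11-21│Alice Smith │dave32@mail.com │21    
2024-11-08│Alice Taylor│eve63@mail.com  │33    
2024-04-05│Bob Davis   │alice84@mail.com│45    
2024-04-28│Bob Smith   │frank98@mail.com│63    
2024-10-24│Bob Wilson  │grace38@mail.com│37    
>024-03-13│Carol Smith │eve61@mail.com  │50    
2024-10-28│Carol Taylor│hank93@mail.com │57    
2024-06-02│Dave Brown  │frank92@mail.com│26    
2024-04-09│Dave Smith  │hank89@mail.com │28    
2024-10-22│Dave Taylor │hank11@mail.com │60    
2024-12-21│Eve Brown   │dave15@mail.com │47    
2024-07-07│Frank Brown │grace80@mail.com│54    
2024-05-07│Grace Taylor│grace39@mail.com│36    
2024-01-19│Grace Wilson│eve44@mail.com  │53    
2024-11-24│Hank Davis  │dave67@mail.com │31    
2024-10-16│Hank Taylor │hank61@mail.com │65    
                                               
                                               
                                               
                                               
                                               
                                               


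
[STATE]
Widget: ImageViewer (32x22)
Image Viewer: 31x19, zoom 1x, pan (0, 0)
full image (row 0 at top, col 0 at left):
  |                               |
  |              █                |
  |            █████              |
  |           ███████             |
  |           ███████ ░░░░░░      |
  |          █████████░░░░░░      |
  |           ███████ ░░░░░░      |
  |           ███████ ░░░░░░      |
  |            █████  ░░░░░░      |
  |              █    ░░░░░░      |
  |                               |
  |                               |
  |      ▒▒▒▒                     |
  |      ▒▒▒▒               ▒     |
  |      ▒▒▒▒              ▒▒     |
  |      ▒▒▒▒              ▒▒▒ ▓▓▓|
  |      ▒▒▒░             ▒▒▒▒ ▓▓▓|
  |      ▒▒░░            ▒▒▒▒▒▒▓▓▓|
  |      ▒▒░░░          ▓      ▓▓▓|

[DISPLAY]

                                
              █                 
            █████               
           ███████              
           ███████ ░░░░░░       
          █████████░░░░░░       
           ███████ ░░░░░░       
           ███████ ░░░░░░       
            █████  ░░░░░░       
              █    ░░░░░░       
                                
                                
      ▒▒▒▒                      
      ▒▒▒▒               ▒      
      ▒▒▒▒              ▒▒      
      ▒▒▒▒              ▒▒▒ ▓▓▓ 
      ▒▒▒░             ▒▒▒▒ ▓▓▓ 
      ▒▒░░            ▒▒▒▒▒▒▓▓▓ 
      ▒▒░░░          ▓      ▓▓▓ 
                                
                                
                                


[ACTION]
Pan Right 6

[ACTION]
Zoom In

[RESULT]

                                
                                
                      ██        
                      ██        
                  ██████████    
                  ██████████    
                ██████████████  
                ██████████████  
                ██████████████  
                ██████████████  
              ██████████████████
              ██████████████████
                ██████████████  
                ██████████████  
                ██████████████  
                ██████████████  
                  ██████████    
                  ██████████    
                      ██        
                      ██        
                                
                                


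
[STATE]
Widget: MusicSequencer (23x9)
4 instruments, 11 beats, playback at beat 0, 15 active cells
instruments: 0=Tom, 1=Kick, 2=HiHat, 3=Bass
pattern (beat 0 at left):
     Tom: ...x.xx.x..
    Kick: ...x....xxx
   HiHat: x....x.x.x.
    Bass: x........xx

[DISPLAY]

      ▼1234567890      
   Tom···█·██·█··      
  Kick···█····███      
 HiHat█····█·█·█·      
  Bass█········██      
                       
                       
                       
                       


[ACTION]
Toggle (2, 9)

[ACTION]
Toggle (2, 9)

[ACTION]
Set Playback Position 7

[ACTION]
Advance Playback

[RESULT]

      01234567▼90      
   Tom···█·██·█··      
  Kick···█····███      
 HiHat█····█·█·█·      
  Bass█········██      
                       
                       
                       
                       


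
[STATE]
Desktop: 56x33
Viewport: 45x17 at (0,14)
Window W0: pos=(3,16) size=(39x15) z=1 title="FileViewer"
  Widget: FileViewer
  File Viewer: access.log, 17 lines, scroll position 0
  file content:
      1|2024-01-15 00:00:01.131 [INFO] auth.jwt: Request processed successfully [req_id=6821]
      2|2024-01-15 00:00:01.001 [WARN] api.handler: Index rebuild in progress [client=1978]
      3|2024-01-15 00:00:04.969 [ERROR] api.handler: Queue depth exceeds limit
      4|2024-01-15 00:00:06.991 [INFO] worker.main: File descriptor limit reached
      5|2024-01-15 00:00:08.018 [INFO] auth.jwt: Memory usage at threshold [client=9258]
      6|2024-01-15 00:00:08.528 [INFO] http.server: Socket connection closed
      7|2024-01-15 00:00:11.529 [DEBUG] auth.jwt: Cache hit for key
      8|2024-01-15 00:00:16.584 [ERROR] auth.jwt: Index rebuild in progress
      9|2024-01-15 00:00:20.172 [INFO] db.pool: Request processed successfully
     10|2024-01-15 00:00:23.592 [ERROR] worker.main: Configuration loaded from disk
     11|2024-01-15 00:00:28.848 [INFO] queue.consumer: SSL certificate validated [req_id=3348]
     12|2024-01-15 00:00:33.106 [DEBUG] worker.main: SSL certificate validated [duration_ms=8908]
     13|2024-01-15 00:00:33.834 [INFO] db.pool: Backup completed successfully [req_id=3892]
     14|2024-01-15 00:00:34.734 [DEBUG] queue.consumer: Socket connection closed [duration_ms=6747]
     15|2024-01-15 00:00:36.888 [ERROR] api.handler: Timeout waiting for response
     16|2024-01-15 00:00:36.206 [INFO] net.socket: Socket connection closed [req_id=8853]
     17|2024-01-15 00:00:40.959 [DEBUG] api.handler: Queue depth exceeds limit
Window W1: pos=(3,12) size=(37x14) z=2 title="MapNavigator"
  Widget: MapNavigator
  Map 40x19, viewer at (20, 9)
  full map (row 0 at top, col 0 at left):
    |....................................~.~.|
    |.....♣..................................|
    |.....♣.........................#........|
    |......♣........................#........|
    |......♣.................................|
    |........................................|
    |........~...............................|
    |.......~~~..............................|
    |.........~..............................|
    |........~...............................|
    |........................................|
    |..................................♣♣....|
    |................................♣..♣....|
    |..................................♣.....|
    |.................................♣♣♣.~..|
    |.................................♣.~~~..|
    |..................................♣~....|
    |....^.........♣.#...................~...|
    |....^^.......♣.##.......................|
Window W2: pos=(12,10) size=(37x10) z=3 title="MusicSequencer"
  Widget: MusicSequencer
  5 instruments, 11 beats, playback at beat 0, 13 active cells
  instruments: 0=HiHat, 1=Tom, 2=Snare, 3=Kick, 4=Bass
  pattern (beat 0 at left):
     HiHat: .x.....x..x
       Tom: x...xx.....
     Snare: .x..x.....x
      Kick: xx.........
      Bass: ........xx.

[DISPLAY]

   ┠────────┃ HiHat·█·····█··█               
   ┃...♣....┃   Tom█···██·····               
   ┃........┃ Snare·█··█·····█               
   ┃.....~..┃  Kick██·········               
   ┃....~~~.┃  Bass········██·               
   ┃......~.┗━━━━━━━━━━━━━━━━━━━━━━━━━━━━━━━━
   ┃.....~...........@.................┃█┃   
   ┃...................................┃░┃   
   ┃...............................♣♣..┃░┃   
   ┃.............................♣..♣..┃░┃   
   ┃...............................♣...┃░┃   
   ┗━━━━━━━━━━━━━━━━━━━━━━━━━━━━━━━━━━━┛░┃   
   ┃2024-01-15 00:00:16.584 [ERROR] auth░┃   
   ┃2024-01-15 00:00:20.172 [INFO] db.po░┃   
   ┃2024-01-15 00:00:23.592 [ERROR] work░┃   
   ┃2024-01-15 00:00:28.848 [INFO] queue▼┃   
   ┗━━━━━━━━━━━━━━━━━━━━━━━━━━━━━━━━━━━━━┛   


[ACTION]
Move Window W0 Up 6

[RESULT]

   ┠────────┃ HiHat·█·····█··█               
   ┃...♣....┃   Tom█···██·····               
   ┃........┃ Snare·█··█·····█               
   ┃.....~..┃  Kick██·········               
   ┃....~~~.┃  Bass········██·               
   ┃......~.┗━━━━━━━━━━━━━━━━━━━━━━━━━━━━━━━━
   ┃.....~...........@.................┃░┃   
   ┃...................................┃░┃   
   ┃...............................♣♣..┃░┃   
   ┃.............................♣..♣..┃▼┃   
   ┃...............................♣...┃━┛   
   ┗━━━━━━━━━━━━━━━━━━━━━━━━━━━━━━━━━━━┛     
                                             
                                             
                                             
                                             
                                             


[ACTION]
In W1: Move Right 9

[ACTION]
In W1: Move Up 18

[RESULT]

   ┠────────┃ HiHat·█·····█··█               
   ┃        ┃   Tom█···██·····               
   ┃        ┃ Snare·█··█·····█               
   ┃        ┃  Kick██·········               
   ┃        ┃  Bass········██·               
   ┃        ┗━━━━━━━━━━━━━━━━━━━━━━━━━━━━━━━━
   ┃.................@......~.~.       ┃░┃   
   ┃............................       ┃░┃   
   ┃...................#........       ┃░┃   
   ┃...................#........       ┃▼┃   
   ┃............................       ┃━┛   
   ┗━━━━━━━━━━━━━━━━━━━━━━━━━━━━━━━━━━━┛     
                                             
                                             
                                             
                                             
                                             


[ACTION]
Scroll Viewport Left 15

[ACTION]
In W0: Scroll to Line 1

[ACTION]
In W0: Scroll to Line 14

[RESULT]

   ┠────────┃ HiHat·█·····█··█               
   ┃        ┃   Tom█···██·····               
   ┃        ┃ Snare·█··█·····█               
   ┃        ┃  Kick██·········               
   ┃        ┃  Bass········██·               
   ┃        ┗━━━━━━━━━━━━━━━━━━━━━━━━━━━━━━━━
   ┃.................@......~.~.       ┃░┃   
   ┃............................       ┃░┃   
   ┃...................#........       ┃█┃   
   ┃...................#........       ┃▼┃   
   ┃............................       ┃━┛   
   ┗━━━━━━━━━━━━━━━━━━━━━━━━━━━━━━━━━━━┛     
                                             
                                             
                                             
                                             
                                             


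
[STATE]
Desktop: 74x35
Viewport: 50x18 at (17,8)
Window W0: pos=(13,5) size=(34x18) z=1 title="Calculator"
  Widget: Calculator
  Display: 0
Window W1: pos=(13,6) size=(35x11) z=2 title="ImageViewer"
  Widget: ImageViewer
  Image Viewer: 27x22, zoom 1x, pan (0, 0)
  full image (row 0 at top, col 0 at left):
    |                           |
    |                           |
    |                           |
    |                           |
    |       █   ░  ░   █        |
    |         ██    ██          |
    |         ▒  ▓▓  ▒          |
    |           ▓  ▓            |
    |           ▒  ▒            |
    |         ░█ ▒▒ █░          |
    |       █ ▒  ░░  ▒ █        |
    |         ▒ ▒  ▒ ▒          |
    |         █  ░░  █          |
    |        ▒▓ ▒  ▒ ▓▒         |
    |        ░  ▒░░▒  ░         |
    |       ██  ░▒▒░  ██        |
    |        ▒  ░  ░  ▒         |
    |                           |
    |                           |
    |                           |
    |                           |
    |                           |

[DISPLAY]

──────────────────────────────┨                   
                              ┃                   
                              ┃                   
                              ┃                   
                              ┃                   
    █   ░  ░   █              ┃                   
      ██    ██                ┃                   
      ▒  ▓▓  ▒                ┃                   
━━━━━━━━━━━━━━━━━━━━━━━━━━━━━━┛                   
─┼───┼───┼───┤               ┃                    
 │ MC│ MR│ M+│               ┃                    
─┴───┴───┴───┘               ┃                    
                             ┃                    
                             ┃                    
━━━━━━━━━━━━━━━━━━━━━━━━━━━━━┛                    
                                                  
                                                  
                                                  


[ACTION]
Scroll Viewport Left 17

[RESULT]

             ┠─────────────────────────────────┨  
             ┃                                 ┃  
             ┃                                 ┃  
             ┃                                 ┃  
             ┃                                 ┃  
             ┃       █   ░  ░   █              ┃  
             ┃         ██    ██                ┃  
             ┃         ▒  ▓▓  ▒                ┃  
             ┗━━━━━━━━━━━━━━━━━━━━━━━━━━━━━━━━━┛  
             ┃├───┼───┼───┼───┤               ┃   
             ┃│ C │ MC│ MR│ M+│               ┃   
             ┃└───┴───┴───┴───┘               ┃   
             ┃                                ┃   
             ┃                                ┃   
             ┗━━━━━━━━━━━━━━━━━━━━━━━━━━━━━━━━┛   
                                                  
                                                  
                                                  


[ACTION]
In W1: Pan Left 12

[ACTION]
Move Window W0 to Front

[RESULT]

             ┃                               0┃┨  
             ┃┌───┬───┬───┬───┐               ┃┃  
             ┃│ 7 │ 8 │ 9 │ ÷ │               ┃┃  
             ┃├───┼───┼───┼───┤               ┃┃  
             ┃│ 4 │ 5 │ 6 │ × │               ┃┃  
             ┃├───┼───┼───┼───┤               ┃┃  
             ┃│ 1 │ 2 │ 3 │ - │               ┃┃  
             ┃├───┼───┼───┼───┤               ┃┃  
             ┃│ 0 │ . │ = │ + │               ┃┛  
             ┃├───┼───┼───┼───┤               ┃   
             ┃│ C │ MC│ MR│ M+│               ┃   
             ┃└───┴───┴───┴───┘               ┃   
             ┃                                ┃   
             ┃                                ┃   
             ┗━━━━━━━━━━━━━━━━━━━━━━━━━━━━━━━━┛   
                                                  
                                                  
                                                  
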